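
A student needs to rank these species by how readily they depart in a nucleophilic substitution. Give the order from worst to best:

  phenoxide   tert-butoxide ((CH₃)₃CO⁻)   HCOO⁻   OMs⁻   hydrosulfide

tert-butoxide ((CH₃)₃CO⁻) < phenoxide < hydrosulfide < HCOO⁻ < OMs⁻

Rank by basicity of the departing species: weakest base leaves most easily.
OMs⁻: pKₐ(CH₃SO₃H (MsOH)) ≈ -1.9
HCOO⁻: pKₐ(HCOOH) ≈ 3.8
hydrosulfide: pKₐ(H₂S) ≈ 7 — larger and more polarisable than the oxygen analogue
phenoxide: pKₐ(C₆H₅OH (phenol)) ≈ 10 — resonance into the ring helps, but still a poor LG
tert-butoxide ((CH₃)₃CO⁻): pKₐ(t-BuOH) ≈ 18 — bulky, strongly basic alkoxide
Listed from poorest to best leaving group as asked.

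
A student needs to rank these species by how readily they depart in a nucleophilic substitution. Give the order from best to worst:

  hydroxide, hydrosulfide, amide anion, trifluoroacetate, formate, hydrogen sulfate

hydrogen sulfate > trifluoroacetate > formate > hydrosulfide > hydroxide > amide anion

The more stable X⁻ (or X) is on its own — i.e. the weaker a base it is — the better a leaving group it makes.
hydrogen sulfate: pKₐ(H₂SO₄) ≈ -3 — conjugate base of a strong mineral acid
trifluoroacetate: pKₐ(CF₃COOH) ≈ 0.2
formate: pKₐ(HCOOH) ≈ 3.8 — resonance-stabilised carboxylate
hydrosulfide: pKₐ(H₂S) ≈ 7 — larger and more polarisable than the oxygen analogue
hydroxide: pKₐ(H₂O) ≈ 15.7 — strong base; essentially never leaves without prior activation
amide anion: pKₐ(NH₃) ≈ 38 — extremely strong base; never a leaving group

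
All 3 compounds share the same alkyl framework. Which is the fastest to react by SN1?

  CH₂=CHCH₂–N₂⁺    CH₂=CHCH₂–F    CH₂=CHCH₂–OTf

CH₂=CHCH₂–N₂⁺

Same R in every case — rank the leaving groups.
Rank by basicity of the departing species: weakest base leaves most easily.
CH₂=CHCH₂–N₂⁺ loses N₂: no meaningful conjugate acid; N₂ departs as an exceptionally stable neutral molecule
CH₂=CHCH₂–OTf loses OTf⁻: pKₐ(CF₃SO₃H (triflic acid)) ≈ -14
CH₂=CHCH₂–F loses F⁻: pKₐ(HF) ≈ 3.2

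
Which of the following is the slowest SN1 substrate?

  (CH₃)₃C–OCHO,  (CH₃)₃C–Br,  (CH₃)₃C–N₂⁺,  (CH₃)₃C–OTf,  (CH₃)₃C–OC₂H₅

With the same alkyl group throughout, only the leaving group differentiates the rates.
Leaving-group ability tracks the stability of the departed species; conjugate-acid pKₐ is the usual yardstick (lower pKₐ → better LG).
(CH₃)₃C–N₂⁺ loses N₂: no meaningful conjugate acid; N₂ departs as an exceptionally stable neutral molecule
(CH₃)₃C–OTf loses OTf⁻: pKₐ(CF₃SO₃H (triflic acid)) ≈ -14
(CH₃)₃C–Br loses Br⁻: pKₐ(HBr) ≈ -9
(CH₃)₃C–OCHO loses HCOO⁻: pKₐ(HCOOH) ≈ 3.8
(CH₃)₃C–OC₂H₅ loses CH₃CH₂O⁻: pKₐ(CH₃CH₂OH) ≈ 16

(CH₃)₃C–OC₂H₅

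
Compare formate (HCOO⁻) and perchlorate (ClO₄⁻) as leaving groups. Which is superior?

perchlorate (ClO₄⁻) is the better leaving group.
pKₐ(HClO₄) ≈ -10 versus pKₐ(HCOOH) ≈ 3.8: perchlorate (ClO₄⁻) is the much weaker base.
Extremely weak base; rarely used for safety reasons.

perchlorate (ClO₄⁻)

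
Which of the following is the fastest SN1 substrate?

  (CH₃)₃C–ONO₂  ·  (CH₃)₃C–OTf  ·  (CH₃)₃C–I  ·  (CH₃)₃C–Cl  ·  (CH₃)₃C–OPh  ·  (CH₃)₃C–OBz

Identical carbon frameworks mean the comparison reduces to leaving-group quality.
Leaving-group ability tracks the stability of the departed species; conjugate-acid pKₐ is the usual yardstick (lower pKₐ → better LG).
(CH₃)₃C–OTf loses OTf⁻: pKₐ(CF₃SO₃H (triflic acid)) ≈ -14
(CH₃)₃C–I loses I⁻: pKₐ(HI) ≈ -10
(CH₃)₃C–Cl loses Cl⁻: pKₐ(HCl) ≈ -7
(CH₃)₃C–ONO₂ loses NO₃⁻: pKₐ(HNO₃) ≈ -1.3
(CH₃)₃C–OBz loses PhCOO⁻: pKₐ(C₆H₅COOH) ≈ 4.2
(CH₃)₃C–OPh loses PhO⁻: pKₐ(C₆H₅OH (phenol)) ≈ 10

(CH₃)₃C–OTf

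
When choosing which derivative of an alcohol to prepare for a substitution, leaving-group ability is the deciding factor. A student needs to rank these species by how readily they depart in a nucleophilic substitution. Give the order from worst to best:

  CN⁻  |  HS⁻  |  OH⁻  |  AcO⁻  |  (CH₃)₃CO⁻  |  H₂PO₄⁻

The more stable X⁻ (or X) is on its own — i.e. the weaker a base it is — the better a leaving group it makes.
H₂PO₄⁻: pKₐ(H₃PO₄) ≈ 2.1
AcO⁻: pKₐ(CH₃COOH) ≈ 4.8
HS⁻: pKₐ(H₂S) ≈ 7
CN⁻: pKₐ(HCN) ≈ 9.2
OH⁻: pKₐ(H₂O) ≈ 15.7
(CH₃)₃CO⁻: pKₐ(t-BuOH) ≈ 18
Listed from poorest to best leaving group as asked.

(CH₃)₃CO⁻ < OH⁻ < CN⁻ < HS⁻ < AcO⁻ < H₂PO₄⁻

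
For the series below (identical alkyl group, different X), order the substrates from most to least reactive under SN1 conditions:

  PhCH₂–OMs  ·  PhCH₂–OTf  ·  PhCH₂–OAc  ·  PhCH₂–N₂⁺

Same R in every case — rank the leaving groups.
The more stable X⁻ (or X) is on its own — i.e. the weaker a base it is — the better a leaving group it makes.
PhCH₂–N₂⁺ loses N₂: no meaningful conjugate acid; N₂ departs as an exceptionally stable neutral molecule
PhCH₂–OTf loses OTf⁻: pKₐ(CF₃SO₃H (triflic acid)) ≈ -14
PhCH₂–OMs loses OMs⁻: pKₐ(CH₃SO₃H (MsOH)) ≈ -1.9
PhCH₂–OAc loses AcO⁻: pKₐ(CH₃COOH) ≈ 4.8

PhCH₂–N₂⁺ > PhCH₂–OTf > PhCH₂–OMs > PhCH₂–OAc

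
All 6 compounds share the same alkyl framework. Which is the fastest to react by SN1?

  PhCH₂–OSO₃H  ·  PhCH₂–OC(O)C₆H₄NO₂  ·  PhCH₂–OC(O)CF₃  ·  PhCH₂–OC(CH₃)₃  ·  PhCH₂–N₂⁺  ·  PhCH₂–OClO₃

PhCH₂–N₂⁺

Same R in every case — rank the leaving groups.
Rank by basicity of the departing species: weakest base leaves most easily.
PhCH₂–N₂⁺ loses N₂: no meaningful conjugate acid; N₂ departs as an exceptionally stable neutral molecule
PhCH₂–OClO₃ loses ClO₄⁻: pKₐ(HClO₄) ≈ -10
PhCH₂–OSO₃H loses HSO₄⁻: pKₐ(H₂SO₄) ≈ -3
PhCH₂–OC(O)CF₃ loses CF₃COO⁻: pKₐ(CF₃COOH) ≈ 0.2
PhCH₂–OC(O)C₆H₄NO₂ loses p-O₂N–C₆H₄–COO⁻: pKₐ(p-nitrobenzoic acid) ≈ 3.4
PhCH₂–OC(CH₃)₃ loses (CH₃)₃CO⁻: pKₐ(t-BuOH) ≈ 18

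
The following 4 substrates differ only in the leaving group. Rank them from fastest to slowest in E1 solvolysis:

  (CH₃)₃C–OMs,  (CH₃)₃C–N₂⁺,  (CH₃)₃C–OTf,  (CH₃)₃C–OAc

(CH₃)₃C–N₂⁺ > (CH₃)₃C–OTf > (CH₃)₃C–OMs > (CH₃)₃C–OAc

The skeletons are identical, so relative rate is governed entirely by leaving-group ability.
Rank by basicity of the departing species: weakest base leaves most easily.
(CH₃)₃C–N₂⁺ loses N₂: no meaningful conjugate acid; N₂ departs as an exceptionally stable neutral molecule
(CH₃)₃C–OTf loses OTf⁻: pKₐ(CF₃SO₃H (triflic acid)) ≈ -14
(CH₃)₃C–OMs loses OMs⁻: pKₐ(CH₃SO₃H (MsOH)) ≈ -1.9
(CH₃)₃C–OAc loses AcO⁻: pKₐ(CH₃COOH) ≈ 4.8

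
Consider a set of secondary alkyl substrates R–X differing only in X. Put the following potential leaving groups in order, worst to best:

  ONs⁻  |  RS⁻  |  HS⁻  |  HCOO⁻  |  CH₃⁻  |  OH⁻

CH₃⁻ < OH⁻ < RS⁻ < HS⁻ < HCOO⁻ < ONs⁻

Leaving-group ability tracks the stability of the departed species; conjugate-acid pKₐ is the usual yardstick (lower pKₐ → better LG).
ONs⁻: pKₐ(p-O₂NC₆H₄SO₃H) ≈ -3.5
HCOO⁻: pKₐ(HCOOH) ≈ 3.8 — resonance-stabilised carboxylate
HS⁻: pKₐ(H₂S) ≈ 7 — larger and more polarisable than the oxygen analogue
RS⁻: pKₐ(RSH (a thiol)) ≈ 10.5
OH⁻: pKₐ(H₂O) ≈ 15.7 — strong base; essentially never leaves without prior activation
CH₃⁻: pKₐ(CH₄) ≈ 48 — unstabilised carbanion; the worst conceivable leaving group
Reversing gives the worst-to-best order requested.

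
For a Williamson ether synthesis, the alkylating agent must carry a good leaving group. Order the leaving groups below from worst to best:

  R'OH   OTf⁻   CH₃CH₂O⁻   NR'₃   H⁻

A good leaving group is a weak base: the lower the pKₐ of its conjugate acid, the more readily it departs.
OTf⁻: pKₐ(CF₃SO₃H (triflic acid)) ≈ -14
R'OH: pKₐ(R'OH₂⁺) ≈ -2.4
NR'₃: pKₐ(R'₃NH⁺) ≈ 10.7
CH₃CH₂O⁻: pKₐ(CH₃CH₂OH) ≈ 16
H⁻: pKₐ(H₂) ≈ 36
Reversing gives the worst-to-best order requested.

H⁻ < CH₃CH₂O⁻ < NR'₃ < R'OH < OTf⁻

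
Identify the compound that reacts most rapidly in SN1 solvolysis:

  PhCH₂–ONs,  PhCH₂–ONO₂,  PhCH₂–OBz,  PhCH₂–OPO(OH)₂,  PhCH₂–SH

PhCH₂–ONs

Identical carbon frameworks mean the comparison reduces to leaving-group quality.
A good leaving group is a weak base: the lower the pKₐ of its conjugate acid, the more readily it departs.
PhCH₂–ONs loses ONs⁻: pKₐ(p-O₂NC₆H₄SO₃H) ≈ -3.5
PhCH₂–ONO₂ loses NO₃⁻: pKₐ(HNO₃) ≈ -1.3
PhCH₂–OPO(OH)₂ loses H₂PO₄⁻: pKₐ(H₃PO₄) ≈ 2.1
PhCH₂–OBz loses PhCOO⁻: pKₐ(C₆H₅COOH) ≈ 4.2
PhCH₂–SH loses HS⁻: pKₐ(H₂S) ≈ 7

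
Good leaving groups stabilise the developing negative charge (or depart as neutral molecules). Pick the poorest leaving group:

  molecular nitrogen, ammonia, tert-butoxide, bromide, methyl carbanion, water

Rank by basicity of the departing species: weakest base leaves most easily.
molecular nitrogen: no meaningful conjugate acid; N₂ departs as an exceptionally stable neutral molecule
bromide: pKₐ(HBr) ≈ -9
water: pKₐ(H₃O⁺) ≈ -1.7
ammonia: pKₐ(NH₄⁺) ≈ 9.2
tert-butoxide: pKₐ(t-BuOH) ≈ 18
methyl carbanion: pKₐ(CH₄) ≈ 48

methyl carbanion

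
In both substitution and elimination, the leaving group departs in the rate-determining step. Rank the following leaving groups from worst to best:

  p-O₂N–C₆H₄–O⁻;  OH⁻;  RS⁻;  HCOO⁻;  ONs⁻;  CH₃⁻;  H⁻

The more stable X⁻ (or X) is on its own — i.e. the weaker a base it is — the better a leaving group it makes.
ONs⁻: pKₐ(p-O₂NC₆H₄SO₃H) ≈ -3.5 — p-nitro group further stabilises the sulfonate
HCOO⁻: pKₐ(HCOOH) ≈ 3.8
p-O₂N–C₆H₄–O⁻: pKₐ(p-nitrophenol) ≈ 7.2 — nitro group delocalises the charge; the classic chromogenic LG
RS⁻: pKₐ(RSH (a thiol)) ≈ 10.5
OH⁻: pKₐ(H₂O) ≈ 15.7 — strong base; essentially never leaves without prior activation
H⁻: pKₐ(H₂) ≈ 36 — extremely strong base; leaves only in special hydride-transfer contexts
CH₃⁻: pKₐ(CH₄) ≈ 48
Reversing gives the worst-to-best order requested.

CH₃⁻ < H⁻ < OH⁻ < RS⁻ < p-O₂N–C₆H₄–O⁻ < HCOO⁻ < ONs⁻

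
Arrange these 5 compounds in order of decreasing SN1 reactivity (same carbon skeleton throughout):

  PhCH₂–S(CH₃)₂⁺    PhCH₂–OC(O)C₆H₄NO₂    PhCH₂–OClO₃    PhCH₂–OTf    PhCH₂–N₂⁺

PhCH₂–N₂⁺ > PhCH₂–OTf > PhCH₂–OClO₃ > PhCH₂–S(CH₃)₂⁺ > PhCH₂–OC(O)C₆H₄NO₂

The skeletons are identical, so relative rate is governed entirely by leaving-group ability.
Rank by basicity of the departing species: weakest base leaves most easily.
PhCH₂–N₂⁺ loses N₂: no meaningful conjugate acid; N₂ departs as an exceptionally stable neutral molecule
PhCH₂–OTf loses OTf⁻: pKₐ(CF₃SO₃H (triflic acid)) ≈ -14
PhCH₂–OClO₃ loses ClO₄⁻: pKₐ(HClO₄) ≈ -10
PhCH₂–S(CH₃)₂⁺ loses SR'₂: pKₐ(R'₂SH⁺) ≈ -7
PhCH₂–OC(O)C₆H₄NO₂ loses p-O₂N–C₆H₄–COO⁻: pKₐ(p-nitrobenzoic acid) ≈ 3.4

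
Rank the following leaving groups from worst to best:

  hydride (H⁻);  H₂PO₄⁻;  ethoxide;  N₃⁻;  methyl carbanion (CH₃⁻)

Rank by basicity of the departing species: weakest base leaves most easily.
H₂PO₄⁻: pKₐ(H₃PO₄) ≈ 2.1 — moderate base; biological leaving group after further activation
N₃⁻: pKₐ(HN₃) ≈ 4.7 — linear, resonance-stabilised
ethoxide: pKₐ(CH₃CH₂OH) ≈ 16 — strong base; alkoxides do not leave unassisted
hydride (H⁻): pKₐ(H₂) ≈ 36 — extremely strong base; leaves only in special hydride-transfer contexts
methyl carbanion (CH₃⁻): pKₐ(CH₄) ≈ 48 — unstabilised carbanion; the worst conceivable leaving group
Reversing gives the worst-to-best order requested.

methyl carbanion (CH₃⁻) < hydride (H⁻) < ethoxide < N₃⁻ < H₂PO₄⁻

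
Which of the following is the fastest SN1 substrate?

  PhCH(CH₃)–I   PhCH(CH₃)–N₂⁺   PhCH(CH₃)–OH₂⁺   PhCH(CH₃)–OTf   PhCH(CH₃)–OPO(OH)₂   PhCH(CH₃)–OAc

PhCH(CH₃)–N₂⁺

The skeletons are identical, so relative rate is governed entirely by leaving-group ability.
Rank by basicity of the departing species: weakest base leaves most easily.
PhCH(CH₃)–N₂⁺ loses N₂: no meaningful conjugate acid; N₂ departs as an exceptionally stable neutral molecule
PhCH(CH₃)–OTf loses OTf⁻: pKₐ(CF₃SO₃H (triflic acid)) ≈ -14
PhCH(CH₃)–I loses I⁻: pKₐ(HI) ≈ -10
PhCH(CH₃)–OH₂⁺ loses H₂O: pKₐ(H₃O⁺) ≈ -1.7
PhCH(CH₃)–OPO(OH)₂ loses H₂PO₄⁻: pKₐ(H₃PO₄) ≈ 2.1
PhCH(CH₃)–OAc loses AcO⁻: pKₐ(CH₃COOH) ≈ 4.8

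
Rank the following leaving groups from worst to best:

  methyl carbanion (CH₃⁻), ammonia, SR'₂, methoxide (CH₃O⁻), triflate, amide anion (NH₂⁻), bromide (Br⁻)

A good leaving group is a weak base: the lower the pKₐ of its conjugate acid, the more readily it departs.
triflate: pKₐ(CF₃SO₃H (triflic acid)) ≈ -14
bromide (Br⁻): pKₐ(HBr) ≈ -9
SR'₂: pKₐ(R'₂SH⁺) ≈ -7
ammonia: pKₐ(NH₄⁺) ≈ 9.2
methoxide (CH₃O⁻): pKₐ(CH₃OH) ≈ 15.5
amide anion (NH₂⁻): pKₐ(NH₃) ≈ 38
methyl carbanion (CH₃⁻): pKₐ(CH₄) ≈ 48
Reversing gives the worst-to-best order requested.

methyl carbanion (CH₃⁻) < amide anion (NH₂⁻) < methoxide (CH₃O⁻) < ammonia < SR'₂ < bromide (Br⁻) < triflate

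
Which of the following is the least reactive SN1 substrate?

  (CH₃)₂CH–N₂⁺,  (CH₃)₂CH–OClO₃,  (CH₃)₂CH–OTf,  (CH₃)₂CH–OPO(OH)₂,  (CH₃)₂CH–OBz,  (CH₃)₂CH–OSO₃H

(CH₃)₂CH–OBz

The skeletons are identical, so relative rate is governed entirely by leaving-group ability.
A good leaving group is a weak base: the lower the pKₐ of its conjugate acid, the more readily it departs.
(CH₃)₂CH–N₂⁺ loses N₂: no meaningful conjugate acid; N₂ departs as an exceptionally stable neutral molecule
(CH₃)₂CH–OTf loses OTf⁻: pKₐ(CF₃SO₃H (triflic acid)) ≈ -14
(CH₃)₂CH–OClO₃ loses ClO₄⁻: pKₐ(HClO₄) ≈ -10
(CH₃)₂CH–OSO₃H loses HSO₄⁻: pKₐ(H₂SO₄) ≈ -3
(CH₃)₂CH–OPO(OH)₂ loses H₂PO₄⁻: pKₐ(H₃PO₄) ≈ 2.1
(CH₃)₂CH–OBz loses PhCOO⁻: pKₐ(C₆H₅COOH) ≈ 4.2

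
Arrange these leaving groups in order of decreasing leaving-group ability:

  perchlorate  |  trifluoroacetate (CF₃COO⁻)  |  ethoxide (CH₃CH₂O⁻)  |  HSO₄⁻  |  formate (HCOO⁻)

The more stable X⁻ (or X) is on its own — i.e. the weaker a base it is — the better a leaving group it makes.
perchlorate: pKₐ(HClO₄) ≈ -10 — extremely weak base; rarely used for safety reasons
HSO₄⁻: pKₐ(H₂SO₄) ≈ -3 — conjugate base of a strong mineral acid
trifluoroacetate (CF₃COO⁻): pKₐ(CF₃COOH) ≈ 0.2 — strongly electron-withdrawing CF₃ stabilises the carboxylate
formate (HCOO⁻): pKₐ(HCOOH) ≈ 3.8 — resonance-stabilised carboxylate
ethoxide (CH₃CH₂O⁻): pKₐ(CH₃CH₂OH) ≈ 16 — strong base; alkoxides do not leave unassisted

perchlorate > HSO₄⁻ > trifluoroacetate (CF₃COO⁻) > formate (HCOO⁻) > ethoxide (CH₃CH₂O⁻)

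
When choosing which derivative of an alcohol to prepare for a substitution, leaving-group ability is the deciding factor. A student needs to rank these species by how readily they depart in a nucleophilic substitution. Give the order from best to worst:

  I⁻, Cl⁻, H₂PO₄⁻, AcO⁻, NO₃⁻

Leaving-group ability tracks the stability of the departed species; conjugate-acid pKₐ is the usual yardstick (lower pKₐ → better LG).
I⁻: pKₐ(HI) ≈ -10
Cl⁻: pKₐ(HCl) ≈ -7
NO₃⁻: pKₐ(HNO₃) ≈ -1.3
H₂PO₄⁻: pKₐ(H₃PO₄) ≈ 2.1
AcO⁻: pKₐ(CH₃COOH) ≈ 4.8

I⁻ > Cl⁻ > NO₃⁻ > H₂PO₄⁻ > AcO⁻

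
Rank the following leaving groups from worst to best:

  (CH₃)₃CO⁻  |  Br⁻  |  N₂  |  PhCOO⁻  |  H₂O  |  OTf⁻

(CH₃)₃CO⁻ < PhCOO⁻ < H₂O < Br⁻ < OTf⁻ < N₂

Rank by basicity of the departing species: weakest base leaves most easily.
N₂: no meaningful conjugate acid; N₂ departs as an exceptionally stable neutral molecule
OTf⁻: pKₐ(CF₃SO₃H (triflic acid)) ≈ -14
Br⁻: pKₐ(HBr) ≈ -9
H₂O: pKₐ(H₃O⁺) ≈ -1.7
PhCOO⁻: pKₐ(C₆H₅COOH) ≈ 4.2
(CH₃)₃CO⁻: pKₐ(t-BuOH) ≈ 18
The question asks for worst first, so the sequence is read in increasing leaving-group ability.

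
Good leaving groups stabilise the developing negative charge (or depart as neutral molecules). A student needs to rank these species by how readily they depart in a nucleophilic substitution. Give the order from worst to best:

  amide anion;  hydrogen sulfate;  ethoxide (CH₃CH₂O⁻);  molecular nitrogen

amide anion < ethoxide (CH₃CH₂O⁻) < hydrogen sulfate < molecular nitrogen

Rank by basicity of the departing species: weakest base leaves most easily.
molecular nitrogen: no meaningful conjugate acid; N₂ departs as an exceptionally stable neutral molecule
hydrogen sulfate: pKₐ(H₂SO₄) ≈ -3
ethoxide (CH₃CH₂O⁻): pKₐ(CH₃CH₂OH) ≈ 16
amide anion: pKₐ(NH₃) ≈ 38
Reversing gives the worst-to-best order requested.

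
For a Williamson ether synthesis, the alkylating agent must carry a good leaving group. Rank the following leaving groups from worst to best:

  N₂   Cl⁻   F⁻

F⁻ < Cl⁻ < N₂

A good leaving group is a weak base: the lower the pKₐ of its conjugate acid, the more readily it departs.
N₂: no meaningful conjugate acid; N₂ departs as an exceptionally stable neutral molecule
Cl⁻: pKₐ(HCl) ≈ -7
F⁻: pKₐ(HF) ≈ 3.2
The question asks for worst first, so the sequence is read in increasing leaving-group ability.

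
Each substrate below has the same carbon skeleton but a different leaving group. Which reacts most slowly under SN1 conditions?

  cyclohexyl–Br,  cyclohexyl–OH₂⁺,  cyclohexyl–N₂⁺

With the same alkyl group throughout, only the leaving group differentiates the rates.
Leaving-group ability tracks the stability of the departed species; conjugate-acid pKₐ is the usual yardstick (lower pKₐ → better LG).
cyclohexyl–N₂⁺ loses N₂: no meaningful conjugate acid; N₂ departs as an exceptionally stable neutral molecule
cyclohexyl–Br loses Br⁻: pKₐ(HBr) ≈ -9
cyclohexyl–OH₂⁺ loses H₂O: pKₐ(H₃O⁺) ≈ -1.7

cyclohexyl–OH₂⁺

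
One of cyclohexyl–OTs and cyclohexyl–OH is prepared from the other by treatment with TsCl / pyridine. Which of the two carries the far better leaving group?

cyclohexyl–OTs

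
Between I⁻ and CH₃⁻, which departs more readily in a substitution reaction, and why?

I⁻

I⁻ is the better leaving group.
pKₐ(HI) ≈ -10 versus pKₐ(CH₄) ≈ 48: I⁻ is the much weaker base.
Large, highly polarisable; very weak base.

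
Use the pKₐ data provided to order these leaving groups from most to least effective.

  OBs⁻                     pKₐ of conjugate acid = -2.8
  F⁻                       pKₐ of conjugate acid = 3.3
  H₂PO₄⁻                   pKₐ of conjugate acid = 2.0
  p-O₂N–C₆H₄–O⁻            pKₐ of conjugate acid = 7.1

OBs⁻ > H₂PO₄⁻ > F⁻ > p-O₂N–C₆H₄–O⁻

Lower conjugate-acid pKₐ ⇒ weaker base ⇒ better leaving group.
Sorting by the given values: OBs⁻ (-2.8), H₂PO₄⁻ (2.0), F⁻ (3.3), p-O₂N–C₆H₄–O⁻ (7.1).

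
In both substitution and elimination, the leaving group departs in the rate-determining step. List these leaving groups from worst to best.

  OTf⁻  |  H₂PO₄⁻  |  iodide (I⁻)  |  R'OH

H₂PO₄⁻ < R'OH < iodide (I⁻) < OTf⁻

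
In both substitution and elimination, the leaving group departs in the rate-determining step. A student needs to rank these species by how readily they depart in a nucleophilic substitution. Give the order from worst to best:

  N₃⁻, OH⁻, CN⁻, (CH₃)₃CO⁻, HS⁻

(CH₃)₃CO⁻ < OH⁻ < CN⁻ < HS⁻ < N₃⁻

Rank by basicity of the departing species: weakest base leaves most easily.
N₃⁻: pKₐ(HN₃) ≈ 4.7
HS⁻: pKₐ(H₂S) ≈ 7
CN⁻: pKₐ(HCN) ≈ 9.2
OH⁻: pKₐ(H₂O) ≈ 15.7
(CH₃)₃CO⁻: pKₐ(t-BuOH) ≈ 18
Reversing gives the worst-to-best order requested.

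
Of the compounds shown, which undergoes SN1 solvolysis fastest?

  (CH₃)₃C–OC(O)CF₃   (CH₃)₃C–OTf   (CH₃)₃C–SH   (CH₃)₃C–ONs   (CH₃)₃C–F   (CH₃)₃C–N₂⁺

(CH₃)₃C–N₂⁺

Identical carbon frameworks mean the comparison reduces to leaving-group quality.
A good leaving group is a weak base: the lower the pKₐ of its conjugate acid, the more readily it departs.
(CH₃)₃C–N₂⁺ loses N₂: no meaningful conjugate acid; N₂ departs as an exceptionally stable neutral molecule
(CH₃)₃C–OTf loses OTf⁻: pKₐ(CF₃SO₃H (triflic acid)) ≈ -14
(CH₃)₃C–ONs loses ONs⁻: pKₐ(p-O₂NC₆H₄SO₃H) ≈ -3.5
(CH₃)₃C–OC(O)CF₃ loses CF₃COO⁻: pKₐ(CF₃COOH) ≈ 0.2
(CH₃)₃C–F loses F⁻: pKₐ(HF) ≈ 3.2
(CH₃)₃C–SH loses HS⁻: pKₐ(H₂S) ≈ 7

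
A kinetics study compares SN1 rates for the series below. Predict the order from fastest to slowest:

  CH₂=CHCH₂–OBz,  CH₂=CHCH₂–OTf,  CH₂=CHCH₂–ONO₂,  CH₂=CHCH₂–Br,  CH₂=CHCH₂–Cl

Identical carbon frameworks mean the comparison reduces to leaving-group quality.
Rank by basicity of the departing species: weakest base leaves most easily.
CH₂=CHCH₂–OTf loses OTf⁻: pKₐ(CF₃SO₃H (triflic acid)) ≈ -14
CH₂=CHCH₂–Br loses Br⁻: pKₐ(HBr) ≈ -9
CH₂=CHCH₂–Cl loses Cl⁻: pKₐ(HCl) ≈ -7
CH₂=CHCH₂–ONO₂ loses NO₃⁻: pKₐ(HNO₃) ≈ -1.3
CH₂=CHCH₂–OBz loses PhCOO⁻: pKₐ(C₆H₅COOH) ≈ 4.2

CH₂=CHCH₂–OTf > CH₂=CHCH₂–Br > CH₂=CHCH₂–Cl > CH₂=CHCH₂–ONO₂ > CH₂=CHCH₂–OBz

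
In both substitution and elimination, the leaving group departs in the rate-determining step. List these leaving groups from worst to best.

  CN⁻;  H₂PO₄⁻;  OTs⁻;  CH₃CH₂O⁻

OTs⁻: pKₐ(p-CH₃C₆H₄SO₃H (TsOH)) ≈ -2.8
H₂PO₄⁻: pKₐ(H₃PO₄) ≈ 2.1
CN⁻: pKₐ(HCN) ≈ 9.2 — sp carbon stabilises the charge somewhat, but still a poor LG
CH₃CH₂O⁻: pKₐ(CH₃CH₂OH) ≈ 16 — strong base; alkoxides do not leave unassisted
Reversing gives the worst-to-best order requested.

CH₃CH₂O⁻ < CN⁻ < H₂PO₄⁻ < OTs⁻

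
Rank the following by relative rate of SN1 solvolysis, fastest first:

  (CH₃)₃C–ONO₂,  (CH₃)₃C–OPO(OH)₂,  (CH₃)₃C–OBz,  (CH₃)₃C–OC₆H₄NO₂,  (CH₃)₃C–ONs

(CH₃)₃C–ONs > (CH₃)₃C–ONO₂ > (CH₃)₃C–OPO(OH)₂ > (CH₃)₃C–OBz > (CH₃)₃C–OC₆H₄NO₂

Identical carbon frameworks mean the comparison reduces to leaving-group quality.
The more stable X⁻ (or X) is on its own — i.e. the weaker a base it is — the better a leaving group it makes.
(CH₃)₃C–ONs loses ONs⁻: pKₐ(p-O₂NC₆H₄SO₃H) ≈ -3.5
(CH₃)₃C–ONO₂ loses NO₃⁻: pKₐ(HNO₃) ≈ -1.3
(CH₃)₃C–OPO(OH)₂ loses H₂PO₄⁻: pKₐ(H₃PO₄) ≈ 2.1
(CH₃)₃C–OBz loses PhCOO⁻: pKₐ(C₆H₅COOH) ≈ 4.2
(CH₃)₃C–OC₆H₄NO₂ loses p-O₂N–C₆H₄–O⁻: pKₐ(p-nitrophenol) ≈ 7.2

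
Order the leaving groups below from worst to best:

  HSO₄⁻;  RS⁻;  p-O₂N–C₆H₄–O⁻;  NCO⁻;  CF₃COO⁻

RS⁻ < p-O₂N–C₆H₄–O⁻ < NCO⁻ < CF₃COO⁻ < HSO₄⁻

The more stable X⁻ (or X) is on its own — i.e. the weaker a base it is — the better a leaving group it makes.
HSO₄⁻: pKₐ(H₂SO₄) ≈ -3
CF₃COO⁻: pKₐ(CF₃COOH) ≈ 0.2
NCO⁻: pKₐ(HOCN) ≈ 3.5
p-O₂N–C₆H₄–O⁻: pKₐ(p-nitrophenol) ≈ 7.2
RS⁻: pKₐ(RSH (a thiol)) ≈ 10.5
Listed from poorest to best leaving group as asked.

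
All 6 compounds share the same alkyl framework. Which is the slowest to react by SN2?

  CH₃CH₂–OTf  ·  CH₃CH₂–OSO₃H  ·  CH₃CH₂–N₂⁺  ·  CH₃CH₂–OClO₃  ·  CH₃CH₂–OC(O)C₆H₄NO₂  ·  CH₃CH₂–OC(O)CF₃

Identical carbon frameworks mean the comparison reduces to leaving-group quality.
A good leaving group is a weak base: the lower the pKₐ of its conjugate acid, the more readily it departs.
CH₃CH₂–N₂⁺ loses N₂: no meaningful conjugate acid; N₂ departs as an exceptionally stable neutral molecule
CH₃CH₂–OTf loses OTf⁻: pKₐ(CF₃SO₃H (triflic acid)) ≈ -14
CH₃CH₂–OClO₃ loses ClO₄⁻: pKₐ(HClO₄) ≈ -10
CH₃CH₂–OSO₃H loses HSO₄⁻: pKₐ(H₂SO₄) ≈ -3
CH₃CH₂–OC(O)CF₃ loses CF₃COO⁻: pKₐ(CF₃COOH) ≈ 0.2
CH₃CH₂–OC(O)C₆H₄NO₂ loses p-O₂N–C₆H₄–COO⁻: pKₐ(p-nitrobenzoic acid) ≈ 3.4

CH₃CH₂–OC(O)C₆H₄NO₂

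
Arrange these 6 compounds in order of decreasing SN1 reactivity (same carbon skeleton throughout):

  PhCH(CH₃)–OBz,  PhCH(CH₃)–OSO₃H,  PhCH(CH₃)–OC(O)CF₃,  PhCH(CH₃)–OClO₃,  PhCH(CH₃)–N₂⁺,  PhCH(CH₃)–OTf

PhCH(CH₃)–N₂⁺ > PhCH(CH₃)–OTf > PhCH(CH₃)–OClO₃ > PhCH(CH₃)–OSO₃H > PhCH(CH₃)–OC(O)CF₃ > PhCH(CH₃)–OBz

Same R in every case — rank the leaving groups.
Rank by basicity of the departing species: weakest base leaves most easily.
PhCH(CH₃)–N₂⁺ loses N₂: no meaningful conjugate acid; N₂ departs as an exceptionally stable neutral molecule
PhCH(CH₃)–OTf loses OTf⁻: pKₐ(CF₃SO₃H (triflic acid)) ≈ -14
PhCH(CH₃)–OClO₃ loses ClO₄⁻: pKₐ(HClO₄) ≈ -10
PhCH(CH₃)–OSO₃H loses HSO₄⁻: pKₐ(H₂SO₄) ≈ -3
PhCH(CH₃)–OC(O)CF₃ loses CF₃COO⁻: pKₐ(CF₃COOH) ≈ 0.2
PhCH(CH₃)–OBz loses PhCOO⁻: pKₐ(C₆H₅COOH) ≈ 4.2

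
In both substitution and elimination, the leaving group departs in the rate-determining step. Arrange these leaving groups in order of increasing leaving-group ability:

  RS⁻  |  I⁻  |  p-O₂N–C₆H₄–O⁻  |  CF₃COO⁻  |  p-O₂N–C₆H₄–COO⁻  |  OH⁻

OH⁻ < RS⁻ < p-O₂N–C₆H₄–O⁻ < p-O₂N–C₆H₄–COO⁻ < CF₃COO⁻ < I⁻

A good leaving group is a weak base: the lower the pKₐ of its conjugate acid, the more readily it departs.
I⁻: pKₐ(HI) ≈ -10
CF₃COO⁻: pKₐ(CF₃COOH) ≈ 0.2
p-O₂N–C₆H₄–COO⁻: pKₐ(p-nitrobenzoic acid) ≈ 3.4
p-O₂N–C₆H₄–O⁻: pKₐ(p-nitrophenol) ≈ 7.2
RS⁻: pKₐ(RSH (a thiol)) ≈ 10.5
OH⁻: pKₐ(H₂O) ≈ 15.7
Reversing gives the worst-to-best order requested.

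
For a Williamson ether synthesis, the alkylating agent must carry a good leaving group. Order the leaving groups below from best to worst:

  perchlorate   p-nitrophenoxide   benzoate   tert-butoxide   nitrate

perchlorate > nitrate > benzoate > p-nitrophenoxide > tert-butoxide

perchlorate: pKₐ(HClO₄) ≈ -10
nitrate: pKₐ(HNO₃) ≈ -1.3
benzoate: pKₐ(C₆H₅COOH) ≈ 4.2
p-nitrophenoxide: pKₐ(p-nitrophenol) ≈ 7.2
tert-butoxide: pKₐ(t-BuOH) ≈ 18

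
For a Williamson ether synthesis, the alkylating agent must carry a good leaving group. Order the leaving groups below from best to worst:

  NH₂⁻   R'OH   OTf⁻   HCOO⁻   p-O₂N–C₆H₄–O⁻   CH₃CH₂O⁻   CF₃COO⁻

OTf⁻ > R'OH > CF₃COO⁻ > HCOO⁻ > p-O₂N–C₆H₄–O⁻ > CH₃CH₂O⁻ > NH₂⁻

Rank by basicity of the departing species: weakest base leaves most easily.
OTf⁻: pKₐ(CF₃SO₃H (triflic acid)) ≈ -14
R'OH: pKₐ(R'OH₂⁺) ≈ -2.4 — neutral; leaves from a protonated ether (an oxonium ion, R–O(H)R'⁺)
CF₃COO⁻: pKₐ(CF₃COOH) ≈ 0.2 — strongly electron-withdrawing CF₃ stabilises the carboxylate
HCOO⁻: pKₐ(HCOOH) ≈ 3.8
p-O₂N–C₆H₄–O⁻: pKₐ(p-nitrophenol) ≈ 7.2
CH₃CH₂O⁻: pKₐ(CH₃CH₂OH) ≈ 16 — strong base; alkoxides do not leave unassisted
NH₂⁻: pKₐ(NH₃) ≈ 38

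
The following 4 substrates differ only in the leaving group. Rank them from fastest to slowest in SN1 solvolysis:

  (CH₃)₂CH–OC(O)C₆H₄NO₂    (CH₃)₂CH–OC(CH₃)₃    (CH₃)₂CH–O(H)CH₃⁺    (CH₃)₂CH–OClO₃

(CH₃)₂CH–OClO₃ > (CH₃)₂CH–O(H)CH₃⁺ > (CH₃)₂CH–OC(O)C₆H₄NO₂ > (CH₃)₂CH–OC(CH₃)₃

The skeletons are identical, so relative rate is governed entirely by leaving-group ability.
Rank by basicity of the departing species: weakest base leaves most easily.
(CH₃)₂CH–OClO₃ loses ClO₄⁻: pKₐ(HClO₄) ≈ -10
(CH₃)₂CH–O(H)CH₃⁺ loses R'OH: pKₐ(R'OH₂⁺) ≈ -2.4
(CH₃)₂CH–OC(O)C₆H₄NO₂ loses p-O₂N–C₆H₄–COO⁻: pKₐ(p-nitrobenzoic acid) ≈ 3.4
(CH₃)₂CH–OC(CH₃)₃ loses (CH₃)₃CO⁻: pKₐ(t-BuOH) ≈ 18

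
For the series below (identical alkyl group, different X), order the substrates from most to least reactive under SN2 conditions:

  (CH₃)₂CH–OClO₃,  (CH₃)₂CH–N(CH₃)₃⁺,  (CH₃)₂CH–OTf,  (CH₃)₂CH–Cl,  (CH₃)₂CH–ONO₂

Same R in every case — rank the leaving groups.
The more stable X⁻ (or X) is on its own — i.e. the weaker a base it is — the better a leaving group it makes.
(CH₃)₂CH–OTf loses OTf⁻: pKₐ(CF₃SO₃H (triflic acid)) ≈ -14
(CH₃)₂CH–OClO₃ loses ClO₄⁻: pKₐ(HClO₄) ≈ -10
(CH₃)₂CH–Cl loses Cl⁻: pKₐ(HCl) ≈ -7
(CH₃)₂CH–ONO₂ loses NO₃⁻: pKₐ(HNO₃) ≈ -1.3
(CH₃)₂CH–N(CH₃)₃⁺ loses NR'₃: pKₐ(R'₃NH⁺) ≈ 10.7

(CH₃)₂CH–OTf > (CH₃)₂CH–OClO₃ > (CH₃)₂CH–Cl > (CH₃)₂CH–ONO₂ > (CH₃)₂CH–N(CH₃)₃⁺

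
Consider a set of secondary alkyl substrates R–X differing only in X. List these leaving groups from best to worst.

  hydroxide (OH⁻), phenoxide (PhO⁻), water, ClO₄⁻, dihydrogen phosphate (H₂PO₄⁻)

ClO₄⁻ > water > dihydrogen phosphate (H₂PO₄⁻) > phenoxide (PhO⁻) > hydroxide (OH⁻)

ClO₄⁻: pKₐ(HClO₄) ≈ -10
water: pKₐ(H₃O⁺) ≈ -1.7
dihydrogen phosphate (H₂PO₄⁻): pKₐ(H₃PO₄) ≈ 2.1
phenoxide (PhO⁻): pKₐ(C₆H₅OH (phenol)) ≈ 10
hydroxide (OH⁻): pKₐ(H₂O) ≈ 15.7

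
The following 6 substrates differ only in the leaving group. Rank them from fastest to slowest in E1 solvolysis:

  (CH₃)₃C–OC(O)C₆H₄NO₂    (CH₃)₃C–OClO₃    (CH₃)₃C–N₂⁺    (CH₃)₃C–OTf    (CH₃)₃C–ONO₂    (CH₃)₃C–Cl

(CH₃)₃C–N₂⁺ > (CH₃)₃C–OTf > (CH₃)₃C–OClO₃ > (CH₃)₃C–Cl > (CH₃)₃C–ONO₂ > (CH₃)₃C–OC(O)C₆H₄NO₂

With the same alkyl group throughout, only the leaving group differentiates the rates.
The more stable X⁻ (or X) is on its own — i.e. the weaker a base it is — the better a leaving group it makes.
(CH₃)₃C–N₂⁺ loses N₂: no meaningful conjugate acid; N₂ departs as an exceptionally stable neutral molecule
(CH₃)₃C–OTf loses OTf⁻: pKₐ(CF₃SO₃H (triflic acid)) ≈ -14
(CH₃)₃C–OClO₃ loses ClO₄⁻: pKₐ(HClO₄) ≈ -10
(CH₃)₃C–Cl loses Cl⁻: pKₐ(HCl) ≈ -7
(CH₃)₃C–ONO₂ loses NO₃⁻: pKₐ(HNO₃) ≈ -1.3
(CH₃)₃C–OC(O)C₆H₄NO₂ loses p-O₂N–C₆H₄–COO⁻: pKₐ(p-nitrobenzoic acid) ≈ 3.4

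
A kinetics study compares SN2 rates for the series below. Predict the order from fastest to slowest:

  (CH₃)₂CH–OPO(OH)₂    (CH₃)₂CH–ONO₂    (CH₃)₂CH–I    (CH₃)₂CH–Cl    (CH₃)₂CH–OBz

Identical carbon frameworks mean the comparison reduces to leaving-group quality.
Leaving-group ability tracks the stability of the departed species; conjugate-acid pKₐ is the usual yardstick (lower pKₐ → better LG).
(CH₃)₂CH–I loses I⁻: pKₐ(HI) ≈ -10
(CH₃)₂CH–Cl loses Cl⁻: pKₐ(HCl) ≈ -7
(CH₃)₂CH–ONO₂ loses NO₃⁻: pKₐ(HNO₃) ≈ -1.3
(CH₃)₂CH–OPO(OH)₂ loses H₂PO₄⁻: pKₐ(H₃PO₄) ≈ 2.1
(CH₃)₂CH–OBz loses PhCOO⁻: pKₐ(C₆H₅COOH) ≈ 4.2

(CH₃)₂CH–I > (CH₃)₂CH–Cl > (CH₃)₂CH–ONO₂ > (CH₃)₂CH–OPO(OH)₂ > (CH₃)₂CH–OBz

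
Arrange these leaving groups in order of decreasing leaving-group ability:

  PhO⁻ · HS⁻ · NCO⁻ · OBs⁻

OBs⁻ > NCO⁻ > HS⁻ > PhO⁻

A good leaving group is a weak base: the lower the pKₐ of its conjugate acid, the more readily it departs.
OBs⁻: pKₐ(p-BrC₆H₄SO₃H) ≈ -2.8 — arenesulfonate with a p-bromo substituent
NCO⁻: pKₐ(HOCN) ≈ 3.5
HS⁻: pKₐ(H₂S) ≈ 7 — larger and more polarisable than the oxygen analogue
PhO⁻: pKₐ(C₆H₅OH (phenol)) ≈ 10 — resonance into the ring helps, but still a poor LG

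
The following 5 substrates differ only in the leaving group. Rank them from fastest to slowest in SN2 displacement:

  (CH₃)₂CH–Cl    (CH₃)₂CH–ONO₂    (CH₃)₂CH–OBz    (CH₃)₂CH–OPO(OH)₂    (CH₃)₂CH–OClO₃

With the same alkyl group throughout, only the leaving group differentiates the rates.
Rank by basicity of the departing species: weakest base leaves most easily.
(CH₃)₂CH–OClO₃ loses ClO₄⁻: pKₐ(HClO₄) ≈ -10
(CH₃)₂CH–Cl loses Cl⁻: pKₐ(HCl) ≈ -7
(CH₃)₂CH–ONO₂ loses NO₃⁻: pKₐ(HNO₃) ≈ -1.3
(CH₃)₂CH–OPO(OH)₂ loses H₂PO₄⁻: pKₐ(H₃PO₄) ≈ 2.1
(CH₃)₂CH–OBz loses PhCOO⁻: pKₐ(C₆H₅COOH) ≈ 4.2

(CH₃)₂CH–OClO₃ > (CH₃)₂CH–Cl > (CH₃)₂CH–ONO₂ > (CH₃)₂CH–OPO(OH)₂ > (CH₃)₂CH–OBz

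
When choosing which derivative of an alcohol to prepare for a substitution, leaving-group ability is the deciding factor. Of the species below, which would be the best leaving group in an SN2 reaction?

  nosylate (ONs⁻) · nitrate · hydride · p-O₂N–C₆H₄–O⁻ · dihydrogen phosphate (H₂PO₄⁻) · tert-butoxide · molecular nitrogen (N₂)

Rank by basicity of the departing species: weakest base leaves most easily.
molecular nitrogen (N₂): no meaningful conjugate acid; N₂ departs as an exceptionally stable neutral molecule
nosylate (ONs⁻): pKₐ(p-O₂NC₆H₄SO₃H) ≈ -3.5
nitrate: pKₐ(HNO₃) ≈ -1.3
dihydrogen phosphate (H₂PO₄⁻): pKₐ(H₃PO₄) ≈ 2.1
p-O₂N–C₆H₄–O⁻: pKₐ(p-nitrophenol) ≈ 7.2
tert-butoxide: pKₐ(t-BuOH) ≈ 18
hydride: pKₐ(H₂) ≈ 36

molecular nitrogen (N₂)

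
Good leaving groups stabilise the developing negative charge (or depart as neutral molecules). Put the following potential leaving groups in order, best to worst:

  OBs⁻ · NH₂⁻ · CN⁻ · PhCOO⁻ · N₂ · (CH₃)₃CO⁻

N₂ > OBs⁻ > PhCOO⁻ > CN⁻ > (CH₃)₃CO⁻ > NH₂⁻

The more stable X⁻ (or X) is on its own — i.e. the weaker a base it is — the better a leaving group it makes.
N₂: no meaningful conjugate acid; N₂ departs as an exceptionally stable neutral molecule
OBs⁻: pKₐ(p-BrC₆H₄SO₃H) ≈ -2.8
PhCOO⁻: pKₐ(C₆H₅COOH) ≈ 4.2
CN⁻: pKₐ(HCN) ≈ 9.2
(CH₃)₃CO⁻: pKₐ(t-BuOH) ≈ 18
NH₂⁻: pKₐ(NH₃) ≈ 38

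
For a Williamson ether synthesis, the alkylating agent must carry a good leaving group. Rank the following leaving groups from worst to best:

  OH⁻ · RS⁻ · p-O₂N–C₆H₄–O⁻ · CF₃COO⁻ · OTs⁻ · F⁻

OH⁻ < RS⁻ < p-O₂N–C₆H₄–O⁻ < F⁻ < CF₃COO⁻ < OTs⁻

OTs⁻: pKₐ(p-CH₃C₆H₄SO₃H (TsOH)) ≈ -2.8
CF₃COO⁻: pKₐ(CF₃COOH) ≈ 0.2
F⁻: pKₐ(HF) ≈ 3.2
p-O₂N–C₆H₄–O⁻: pKₐ(p-nitrophenol) ≈ 7.2
RS⁻: pKₐ(RSH (a thiol)) ≈ 10.5
OH⁻: pKₐ(H₂O) ≈ 15.7
Reversing gives the worst-to-best order requested.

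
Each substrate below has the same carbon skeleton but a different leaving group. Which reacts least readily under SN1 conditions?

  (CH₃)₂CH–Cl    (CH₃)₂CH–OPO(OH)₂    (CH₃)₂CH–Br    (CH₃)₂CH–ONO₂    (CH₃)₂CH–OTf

(CH₃)₂CH–OPO(OH)₂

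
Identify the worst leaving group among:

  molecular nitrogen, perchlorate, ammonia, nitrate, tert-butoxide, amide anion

molecular nitrogen: no meaningful conjugate acid; N₂ departs as an exceptionally stable neutral molecule
perchlorate: pKₐ(HClO₄) ≈ -10
nitrate: pKₐ(HNO₃) ≈ -1.3
ammonia: pKₐ(NH₄⁺) ≈ 9.2
tert-butoxide: pKₐ(t-BuOH) ≈ 18
amide anion: pKₐ(NH₃) ≈ 38

amide anion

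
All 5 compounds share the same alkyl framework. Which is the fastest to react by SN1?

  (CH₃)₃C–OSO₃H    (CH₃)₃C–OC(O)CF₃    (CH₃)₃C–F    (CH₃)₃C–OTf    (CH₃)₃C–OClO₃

(CH₃)₃C–OTf

Identical carbon frameworks mean the comparison reduces to leaving-group quality.
A good leaving group is a weak base: the lower the pKₐ of its conjugate acid, the more readily it departs.
(CH₃)₃C–OTf loses OTf⁻: pKₐ(CF₃SO₃H (triflic acid)) ≈ -14
(CH₃)₃C–OClO₃ loses ClO₄⁻: pKₐ(HClO₄) ≈ -10
(CH₃)₃C–OSO₃H loses HSO₄⁻: pKₐ(H₂SO₄) ≈ -3
(CH₃)₃C–OC(O)CF₃ loses CF₃COO⁻: pKₐ(CF₃COOH) ≈ 0.2
(CH₃)₃C–F loses F⁻: pKₐ(HF) ≈ 3.2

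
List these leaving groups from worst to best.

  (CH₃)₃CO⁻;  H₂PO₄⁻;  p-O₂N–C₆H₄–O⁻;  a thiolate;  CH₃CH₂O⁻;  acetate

H₂PO₄⁻: pKₐ(H₃PO₄) ≈ 2.1
acetate: pKₐ(CH₃COOH) ≈ 4.8
p-O₂N–C₆H₄–O⁻: pKₐ(p-nitrophenol) ≈ 7.2
a thiolate: pKₐ(RSH (a thiol)) ≈ 10.5
CH₃CH₂O⁻: pKₐ(CH₃CH₂OH) ≈ 16
(CH₃)₃CO⁻: pKₐ(t-BuOH) ≈ 18
The question asks for worst first, so the sequence is read in increasing leaving-group ability.

(CH₃)₃CO⁻ < CH₃CH₂O⁻ < a thiolate < p-O₂N–C₆H₄–O⁻ < acetate < H₂PO₄⁻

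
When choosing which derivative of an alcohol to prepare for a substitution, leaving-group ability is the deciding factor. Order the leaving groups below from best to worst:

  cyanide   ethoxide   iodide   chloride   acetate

iodide > chloride > acetate > cyanide > ethoxide

iodide: pKₐ(HI) ≈ -10
chloride: pKₐ(HCl) ≈ -7 — moderately weak base
acetate: pKₐ(CH₃COOH) ≈ 4.8 — resonance-stabilised but still a weak base
cyanide: pKₐ(HCN) ≈ 9.2
ethoxide: pKₐ(CH₃CH₂OH) ≈ 16 — strong base; alkoxides do not leave unassisted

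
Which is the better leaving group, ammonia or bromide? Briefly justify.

bromide is the better leaving group.
pKₐ(HBr) ≈ -9 versus pKₐ(NH₄⁺) ≈ 9.2: bromide is the much weaker base.
Weak base; good leaving group.

bromide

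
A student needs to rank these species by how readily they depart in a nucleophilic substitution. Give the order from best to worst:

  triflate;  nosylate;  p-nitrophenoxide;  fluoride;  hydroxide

The more stable X⁻ (or X) is on its own — i.e. the weaker a base it is — the better a leaving group it makes.
triflate: pKₐ(CF₃SO₃H (triflic acid)) ≈ -14
nosylate: pKₐ(p-O₂NC₆H₄SO₃H) ≈ -3.5
fluoride: pKₐ(HF) ≈ 3.2
p-nitrophenoxide: pKₐ(p-nitrophenol) ≈ 7.2
hydroxide: pKₐ(H₂O) ≈ 15.7

triflate > nosylate > fluoride > p-nitrophenoxide > hydroxide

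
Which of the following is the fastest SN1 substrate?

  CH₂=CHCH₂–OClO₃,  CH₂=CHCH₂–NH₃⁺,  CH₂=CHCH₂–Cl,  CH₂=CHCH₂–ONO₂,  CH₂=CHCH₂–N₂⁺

Same R in every case — rank the leaving groups.
A good leaving group is a weak base: the lower the pKₐ of its conjugate acid, the more readily it departs.
CH₂=CHCH₂–N₂⁺ loses N₂: no meaningful conjugate acid; N₂ departs as an exceptionally stable neutral molecule
CH₂=CHCH₂–OClO₃ loses ClO₄⁻: pKₐ(HClO₄) ≈ -10
CH₂=CHCH₂–Cl loses Cl⁻: pKₐ(HCl) ≈ -7
CH₂=CHCH₂–ONO₂ loses NO₃⁻: pKₐ(HNO₃) ≈ -1.3
CH₂=CHCH₂–NH₃⁺ loses NH₃: pKₐ(NH₄⁺) ≈ 9.2

CH₂=CHCH₂–N₂⁺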